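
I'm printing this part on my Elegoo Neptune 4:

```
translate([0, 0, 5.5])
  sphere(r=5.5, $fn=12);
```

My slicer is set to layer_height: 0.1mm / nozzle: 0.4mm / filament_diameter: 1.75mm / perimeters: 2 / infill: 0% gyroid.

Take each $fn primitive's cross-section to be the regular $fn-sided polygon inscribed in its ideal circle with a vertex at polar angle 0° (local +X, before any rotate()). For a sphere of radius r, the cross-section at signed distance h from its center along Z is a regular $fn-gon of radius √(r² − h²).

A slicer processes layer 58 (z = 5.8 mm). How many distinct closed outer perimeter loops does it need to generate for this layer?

At z = 5.8 mm: the r=5.5 sphere slices to a regular 12-gon of circumradius 5.492 (√(r²−h²) with h=0.3 from center). The result has 1 disconnected region.

1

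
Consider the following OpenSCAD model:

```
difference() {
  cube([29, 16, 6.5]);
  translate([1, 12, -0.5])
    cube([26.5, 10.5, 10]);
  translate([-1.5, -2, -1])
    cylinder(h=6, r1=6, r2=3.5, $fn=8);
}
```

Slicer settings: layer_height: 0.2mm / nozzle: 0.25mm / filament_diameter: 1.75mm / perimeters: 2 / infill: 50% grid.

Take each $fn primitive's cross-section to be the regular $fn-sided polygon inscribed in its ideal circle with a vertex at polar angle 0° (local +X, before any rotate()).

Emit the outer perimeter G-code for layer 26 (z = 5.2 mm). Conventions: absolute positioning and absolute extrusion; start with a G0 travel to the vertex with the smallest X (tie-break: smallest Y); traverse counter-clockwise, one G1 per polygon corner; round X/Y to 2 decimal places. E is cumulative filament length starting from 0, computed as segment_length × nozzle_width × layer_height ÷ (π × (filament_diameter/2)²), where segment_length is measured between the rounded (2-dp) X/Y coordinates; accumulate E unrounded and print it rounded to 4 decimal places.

At z = 5.2 mm: the 29×16 cube contributes its full rectangle; the cube at (1, 12) (footprint 26.5×10.5) is included at this height; the cone at (-1.5, -2) does not reach this height (z outside [-1, 5]); Subtracting the remaining from the first: starting from the 29×16 cube, the 26.5×10.5 cube at (1, 12) partially overlaps it — only the 106.00 mm² overlap (of its 278.25 mm²) is removed, clipping the outline — 1 connected region. The outline is a single polygon with 8 vertices. Extrusion per mm of travel: 0.25 × 0.2 / (π × 0.875²) = 0.020788. Accumulating E over each segment gives final E = 2.0372.

G0 X0.00 Y0.00 Z5.20
G1 X29.00 Y0.00 E0.6028
G1 X29.00 Y16.00 E0.9354
G1 X27.50 Y16.00 E0.9666
G1 X27.50 Y12.00 E1.0498
G1 X1.00 Y12.00 E1.6006
G1 X1.00 Y16.00 E1.6838
G1 X0.00 Y16.00 E1.7046
G1 X0.00 Y0.00 E2.0372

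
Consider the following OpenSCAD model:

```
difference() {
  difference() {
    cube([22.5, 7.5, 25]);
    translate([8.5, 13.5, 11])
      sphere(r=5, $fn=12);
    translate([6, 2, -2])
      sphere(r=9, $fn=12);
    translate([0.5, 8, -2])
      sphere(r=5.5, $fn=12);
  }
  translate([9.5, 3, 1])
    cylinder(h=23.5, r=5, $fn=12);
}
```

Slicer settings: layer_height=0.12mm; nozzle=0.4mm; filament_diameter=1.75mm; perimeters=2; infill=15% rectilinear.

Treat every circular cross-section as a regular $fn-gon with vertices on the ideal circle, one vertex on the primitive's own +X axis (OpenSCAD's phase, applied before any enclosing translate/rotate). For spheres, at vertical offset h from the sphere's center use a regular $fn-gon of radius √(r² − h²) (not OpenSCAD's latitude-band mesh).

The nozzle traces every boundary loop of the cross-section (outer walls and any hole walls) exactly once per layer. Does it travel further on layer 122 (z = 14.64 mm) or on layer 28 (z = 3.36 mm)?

Layer 122 (z = 14.64): the cube is present — its section is the full 22.5×7.5 rectangle (perimeter 60.00 mm); the sphere at (8.5, 13.5): section is a regular 12-gon, circumradius = √(r²−h²) = √(5²−3.64²) = 3.428 (perimeter = 2·12·3.428·sin(180°/12) = 21.29 mm); the sphere at (6, 2) does not reach this height (|z−center|=16.640 > r=9); the sphere at (0.5, 8) does not reach this height (|z−center|=16.640 > r=5.5); After the difference (first − rest): starting from the 22.5×7.5 cube, the r=5 sphere at (8.5, 13.5) misses the remaining region (no effect) — boundary = 60.00 mm; the cylinder at (9.5, 3): section is a regular 12-gon, circumradius r=5 (perimeter = 2·12·5.000·sin(180°/12) = 31.06 mm); Subtracting the remaining from the first: starting from that combined region, the r=5 cylinder at (9.5, 3) partially overlaps it — only the 63.97 mm² overlap (of its 75.00 mm²) is removed, clipping the outline — boundary = 66.86 mm. So its perimeter = 66.86 mm. Layer 28 (z = 3.36): the cube (footprint 22.5×7.5) is included at this height (perimeter 60.00 mm); the sphere at (8.5, 13.5) is not intersected at this z (|z−center|=7.640 > r=5); the sphere at (6, 2): section is a regular 12-gon, circumradius = √(r²−h²) = √(9²−5.36²) = 7.230 (perimeter = 2·12·7.230·sin(180°/12) = 44.91 mm); the r=5.5 sphere at (0.5, 8) slices to a regular 12-gon of circumradius 1.233 (√(r²−h²) with h=5.36 from center) (perimeter = 2·12·1.233·sin(180°/12) = 7.66 mm); Taking the first minus the rest: starting from the 22.5×7.5 cube, the r=9 sphere at (6, 2) partially overlaps it — only the 92.02 mm² overlap (of its 156.81 mm²) is removed, clipping the outline; the r=5.5 sphere at (0.5, 8) partially overlaps it — only the 0.86 mm² overlap (of its 4.56 mm²) is removed, clipping the outline — boundary = 41.57 mm; the r=5 cylinder at (9.5, 3) contributes a regular 12-gon of circumradius 5 (perimeter = 2·12·5.000·sin(180°/12) = 31.06 mm); Subtracting the remaining from the first: starting from the result so far, the r=5 cylinder at (9.5, 3) partially overlaps it — only the 9.90 mm² overlap (of its 75.00 mm²) is removed, clipping the outline — boundary = 40.60 mm. So its perimeter = 40.60 mm. Layer 122 is larger (66.86 vs 40.60 mm).

layer 122 (z = 14.64 mm)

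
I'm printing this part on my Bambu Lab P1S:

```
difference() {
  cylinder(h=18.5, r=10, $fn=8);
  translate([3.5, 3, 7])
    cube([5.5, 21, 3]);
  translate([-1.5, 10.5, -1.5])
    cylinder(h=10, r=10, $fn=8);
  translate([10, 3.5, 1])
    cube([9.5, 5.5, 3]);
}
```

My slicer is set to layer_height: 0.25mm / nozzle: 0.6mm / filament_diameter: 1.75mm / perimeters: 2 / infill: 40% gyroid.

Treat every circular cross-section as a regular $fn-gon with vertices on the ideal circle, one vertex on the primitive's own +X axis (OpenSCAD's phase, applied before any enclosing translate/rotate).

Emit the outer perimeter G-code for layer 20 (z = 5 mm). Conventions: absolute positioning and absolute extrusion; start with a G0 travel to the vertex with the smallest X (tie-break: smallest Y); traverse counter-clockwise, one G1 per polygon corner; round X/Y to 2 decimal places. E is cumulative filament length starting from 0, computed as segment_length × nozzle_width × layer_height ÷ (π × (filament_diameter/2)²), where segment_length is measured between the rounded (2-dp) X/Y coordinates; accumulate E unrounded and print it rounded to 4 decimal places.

At z = 5 mm: the r=10 cylinder gives a regular 8-gon of circumradius 10 (constant along its height); the cube at (3.5, 3) is not intersected at this z (z outside [7, 10]); the r=10 cylinder at (-1.5, 10.5) gives a regular 8-gon of circumradius 10 (constant along its height); the cube at (10, 3.5) is absent (z outside [1, 4]); After the difference (first − rest): starting from the r=10 cylinder, the r=10 cylinder at (-1.5, 10.5) partially overlaps it — only the 92.96 mm² overlap (of its 282.84 mm²) is removed, clipping the outline — 1 connected region. The outline is a single polygon with 10 vertices. Extrusion per mm of travel: 0.6 × 0.25 / (π × 0.875²) = 0.062363. Accumulating E over each segment gives final E = 3.8182.

G0 X-10.00 Y0.00 Z5.00
G1 X-7.07 Y-7.07 E0.4773
G1 X0.00 Y-10.00 E0.9545
G1 X7.07 Y-7.07 E1.4318
G1 X10.00 Y0.00 E1.9091
G1 X7.08 Y7.06 E2.3855
G1 X5.57 Y3.43 E2.6307
G1 X-1.50 Y0.50 E3.1080
G1 X-8.57 Y3.43 E3.5852
G1 X-8.58 Y3.44 E3.5861
G1 X-10.00 Y0.00 E3.8182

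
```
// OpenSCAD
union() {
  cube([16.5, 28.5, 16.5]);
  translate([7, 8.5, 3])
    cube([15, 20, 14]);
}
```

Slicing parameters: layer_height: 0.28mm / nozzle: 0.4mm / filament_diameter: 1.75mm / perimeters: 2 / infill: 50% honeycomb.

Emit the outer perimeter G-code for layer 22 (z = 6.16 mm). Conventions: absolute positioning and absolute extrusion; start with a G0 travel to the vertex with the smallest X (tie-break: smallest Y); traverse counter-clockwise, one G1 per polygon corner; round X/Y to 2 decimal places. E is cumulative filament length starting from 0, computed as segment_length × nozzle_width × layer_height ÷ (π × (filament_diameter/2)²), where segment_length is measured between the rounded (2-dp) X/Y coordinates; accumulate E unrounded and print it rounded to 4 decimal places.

At z = 6.16 mm: the 16.5×28.5 cube contributes its full rectangle; the cube at (7, 8.5) is present — its section is the full 15×20 rectangle; Combining (union): the regions partially overlap (shared area 190.00 mm²), so overlapping operands fuse into one piece — 1 connected region. The outline is a single polygon with 6 vertices. Extrusion per mm of travel: 0.4 × 0.28 / (π × 0.875²) = 0.046564. Accumulating E over each segment gives final E = 4.7030.

G0 X0.00 Y0.00 Z6.16
G1 X16.50 Y0.00 E0.7683
G1 X16.50 Y8.50 E1.1641
G1 X22.00 Y8.50 E1.4202
G1 X22.00 Y28.50 E2.3515
G1 X0.00 Y28.50 E3.3759
G1 X0.00 Y0.00 E4.7030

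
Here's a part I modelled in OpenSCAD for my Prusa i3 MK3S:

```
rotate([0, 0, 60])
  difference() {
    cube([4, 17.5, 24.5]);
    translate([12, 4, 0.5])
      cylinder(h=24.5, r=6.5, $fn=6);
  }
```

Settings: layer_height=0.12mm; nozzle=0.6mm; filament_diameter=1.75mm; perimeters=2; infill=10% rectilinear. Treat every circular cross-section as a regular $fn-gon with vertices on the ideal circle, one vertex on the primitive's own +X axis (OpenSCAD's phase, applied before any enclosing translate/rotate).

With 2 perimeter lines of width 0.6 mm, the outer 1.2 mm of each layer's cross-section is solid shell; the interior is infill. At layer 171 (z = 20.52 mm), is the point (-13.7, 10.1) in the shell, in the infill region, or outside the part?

shell

At z = 20.52 mm: the 4×17.5 cube contributes its full rectangle; the r=6.5 cylinder at (12, 4) contributes a regular 6-gon of circumradius 6.5; Subtracting the remaining from the first: starting from the 4×17.5 cube, the r=6.5 cylinder at (12, 4) misses the remaining region (no effect) — 1 connected region; (rotated 60° about Z; rotation is an isometry so areas/perimeters/island counts are preserved). Overall, the cross-section is a single solid region. Undo the 60° rotation: the query point maps to (1.897, 16.915) in the un-rotated model frame. The nearest boundary edge runs (0.00, 17.50)→(4.00, 17.50); distance from the point to it = 0.59 mm. The point is inside the cross-section, 0.59 mm from the nearest boundary — within the 1.2 mm shell band (2 × 0.6).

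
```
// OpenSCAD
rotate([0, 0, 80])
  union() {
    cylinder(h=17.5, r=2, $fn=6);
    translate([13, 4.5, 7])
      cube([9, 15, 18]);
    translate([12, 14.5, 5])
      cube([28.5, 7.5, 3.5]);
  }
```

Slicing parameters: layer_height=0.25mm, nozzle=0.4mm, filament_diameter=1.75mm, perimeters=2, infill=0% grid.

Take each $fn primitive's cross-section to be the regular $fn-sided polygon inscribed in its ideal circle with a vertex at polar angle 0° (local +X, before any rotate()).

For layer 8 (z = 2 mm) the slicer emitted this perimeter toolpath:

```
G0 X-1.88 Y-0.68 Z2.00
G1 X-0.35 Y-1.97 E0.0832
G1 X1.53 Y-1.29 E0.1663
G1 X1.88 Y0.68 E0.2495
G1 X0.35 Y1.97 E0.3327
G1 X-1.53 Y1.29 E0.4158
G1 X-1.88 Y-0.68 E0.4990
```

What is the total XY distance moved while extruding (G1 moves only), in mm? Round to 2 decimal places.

12.00 mm

Sum the Euclidean lengths of each G1 segment: total = 12.00 mm.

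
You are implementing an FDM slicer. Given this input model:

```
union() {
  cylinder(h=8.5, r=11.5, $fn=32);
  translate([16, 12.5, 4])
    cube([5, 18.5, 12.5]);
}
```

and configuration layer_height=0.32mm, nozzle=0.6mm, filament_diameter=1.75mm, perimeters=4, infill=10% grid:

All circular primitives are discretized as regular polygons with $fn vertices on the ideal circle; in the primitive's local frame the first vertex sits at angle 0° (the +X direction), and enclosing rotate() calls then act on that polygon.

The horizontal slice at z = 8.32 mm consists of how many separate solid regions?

At z = 8.32 mm: the r=11.5 cylinder contributes a regular 32-gon of circumradius 11.5; the 5×18.5 cube at (16, 12.5) contributes its full rectangle; Merging all regions: the 2 present regions are separate (no shared area or edge), so areas and boundary lengths simply add and each stays a separate island — 2 connected regions. The result has 2 disconnected regions.

2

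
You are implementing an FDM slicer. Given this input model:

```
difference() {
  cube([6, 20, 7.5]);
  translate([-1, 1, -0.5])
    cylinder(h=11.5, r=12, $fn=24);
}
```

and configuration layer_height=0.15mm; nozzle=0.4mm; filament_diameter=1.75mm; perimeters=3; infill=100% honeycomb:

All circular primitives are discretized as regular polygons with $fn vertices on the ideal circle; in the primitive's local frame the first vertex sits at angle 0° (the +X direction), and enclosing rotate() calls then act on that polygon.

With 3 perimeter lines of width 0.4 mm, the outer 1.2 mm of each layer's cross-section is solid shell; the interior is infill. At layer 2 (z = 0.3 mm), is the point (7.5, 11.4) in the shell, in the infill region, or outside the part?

At z = 0.3 mm: the cube is present — its section is the full 6×20 rectangle; the r=12 cylinder at (-1, 1) gives a regular 24-gon of circumradius 12 (constant along its height); Taking the first minus the rest: starting from the 6×20 cube, the r=12 cylinder at (-1, 1) partially overlaps it — only the 72.52 mm² overlap (of its 447.24 mm²) is removed, clipping the outline — 1 connected region. Overall, the cross-section is a single solid region. The nearest boundary edge runs (6.00, 20.00)→(6.00, 10.62); distance from the point to it = 1.50 mm. The point is not inside any of the regions above, so it lies outside the cross-section (1.50 mm from the nearest boundary).

outside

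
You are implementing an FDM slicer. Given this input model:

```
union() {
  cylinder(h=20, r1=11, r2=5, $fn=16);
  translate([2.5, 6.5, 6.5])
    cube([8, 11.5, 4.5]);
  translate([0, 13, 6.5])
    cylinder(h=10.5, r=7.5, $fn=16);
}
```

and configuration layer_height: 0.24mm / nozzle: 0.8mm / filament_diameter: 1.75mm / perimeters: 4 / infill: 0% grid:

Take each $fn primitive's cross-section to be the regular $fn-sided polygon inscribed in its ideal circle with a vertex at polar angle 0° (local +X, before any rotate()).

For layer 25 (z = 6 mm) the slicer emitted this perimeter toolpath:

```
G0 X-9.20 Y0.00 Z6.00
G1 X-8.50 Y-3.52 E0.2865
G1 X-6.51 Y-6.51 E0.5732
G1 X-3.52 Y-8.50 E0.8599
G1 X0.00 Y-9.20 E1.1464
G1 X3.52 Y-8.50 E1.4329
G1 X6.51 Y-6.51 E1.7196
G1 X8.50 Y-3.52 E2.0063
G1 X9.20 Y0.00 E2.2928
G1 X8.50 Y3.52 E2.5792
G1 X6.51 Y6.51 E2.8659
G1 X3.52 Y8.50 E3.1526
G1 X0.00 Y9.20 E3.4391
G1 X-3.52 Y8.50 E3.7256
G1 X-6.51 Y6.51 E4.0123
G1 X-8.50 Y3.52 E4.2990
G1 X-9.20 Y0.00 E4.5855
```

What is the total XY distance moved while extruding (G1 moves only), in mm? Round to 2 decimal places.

Sum the Euclidean lengths of each G1 segment: total = 57.44 mm.

57.44 mm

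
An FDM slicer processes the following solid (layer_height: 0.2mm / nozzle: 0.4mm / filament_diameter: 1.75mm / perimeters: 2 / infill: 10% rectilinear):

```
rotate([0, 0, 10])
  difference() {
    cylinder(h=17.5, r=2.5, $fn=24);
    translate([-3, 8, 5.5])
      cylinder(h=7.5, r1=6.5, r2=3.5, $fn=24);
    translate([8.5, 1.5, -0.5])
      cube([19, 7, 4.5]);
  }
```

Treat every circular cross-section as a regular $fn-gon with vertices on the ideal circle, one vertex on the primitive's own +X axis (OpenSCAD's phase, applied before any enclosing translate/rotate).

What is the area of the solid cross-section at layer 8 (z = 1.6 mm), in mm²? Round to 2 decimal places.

19.41 mm²

At z = 1.6 mm: the r=2.5 cylinder contributes a regular 24-gon of circumradius 2.5 (area = (24/2)·2.500²·sin(360°/24) = 19.41 mm²); the cone at (-3, 8) is absent (z outside [5.5, 13]); the 19×7 cube at (8.5, 1.5) contributes its full rectangle (area 133.00 mm²); After the difference (first − rest): starting from the r=2.5 cylinder (19.41 mm²), the 19×7 cube at (8.5, 1.5) misses the remaining region (no effect) — area = 19.41 mm²; (whole slice rotated 10° about Z — lengths, areas and connectivity unchanged). Overall, the cross-section is a single solid region. Net area = 19.41 mm².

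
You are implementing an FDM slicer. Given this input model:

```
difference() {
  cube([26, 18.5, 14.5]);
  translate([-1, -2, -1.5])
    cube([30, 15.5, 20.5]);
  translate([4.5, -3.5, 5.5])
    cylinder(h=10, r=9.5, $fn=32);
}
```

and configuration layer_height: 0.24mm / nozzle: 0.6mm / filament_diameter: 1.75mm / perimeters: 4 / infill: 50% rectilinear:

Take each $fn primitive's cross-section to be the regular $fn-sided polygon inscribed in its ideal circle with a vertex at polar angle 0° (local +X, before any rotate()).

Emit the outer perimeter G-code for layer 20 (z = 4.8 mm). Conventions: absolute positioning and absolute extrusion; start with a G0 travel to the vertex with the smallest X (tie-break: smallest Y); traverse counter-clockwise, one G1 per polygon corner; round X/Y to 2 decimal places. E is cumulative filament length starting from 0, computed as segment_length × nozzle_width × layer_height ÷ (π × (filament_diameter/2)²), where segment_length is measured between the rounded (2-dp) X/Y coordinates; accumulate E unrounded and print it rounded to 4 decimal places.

G0 X0.00 Y13.50 Z4.80
G1 X26.00 Y13.50 E1.5566
G1 X26.00 Y18.50 E1.8559
G1 X0.00 Y18.50 E3.4125
G1 X0.00 Y13.50 E3.7118

At z = 4.8 mm: the cube is present — its section is the full 26×18.5 rectangle; the cube at (-1, -2) (footprint 30×15.5) is included at this height; the cylinder at (4.5, -3.5) is not intersected at this z (z outside [5.5, 15.5]); Subtracting the remaining from the first: starting from the 26×18.5 cube, the 30×15.5 cube at (-1, -2) partially overlaps it — only the 351.00 mm² overlap (of its 465.00 mm²) is removed, clipping the outline — 1 connected region. The outline is a single polygon with 4 vertices. Extrusion per mm of travel: 0.6 × 0.24 / (π × 0.875²) = 0.059868. Accumulating E over each segment gives final E = 3.7118.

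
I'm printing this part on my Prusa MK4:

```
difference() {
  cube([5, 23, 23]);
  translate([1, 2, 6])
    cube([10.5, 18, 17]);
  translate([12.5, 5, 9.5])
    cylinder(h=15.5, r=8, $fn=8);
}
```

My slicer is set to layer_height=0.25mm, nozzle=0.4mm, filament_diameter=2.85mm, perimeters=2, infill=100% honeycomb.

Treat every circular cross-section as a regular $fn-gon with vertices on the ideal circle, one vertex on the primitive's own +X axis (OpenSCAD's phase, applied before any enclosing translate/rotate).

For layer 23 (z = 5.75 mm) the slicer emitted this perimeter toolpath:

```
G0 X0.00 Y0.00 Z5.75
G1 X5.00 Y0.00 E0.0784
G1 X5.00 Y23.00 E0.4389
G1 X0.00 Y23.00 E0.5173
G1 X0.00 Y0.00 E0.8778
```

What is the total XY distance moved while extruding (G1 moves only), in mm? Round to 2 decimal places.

Sum the Euclidean lengths of each G1 segment: total = 56.00 mm.

56.00 mm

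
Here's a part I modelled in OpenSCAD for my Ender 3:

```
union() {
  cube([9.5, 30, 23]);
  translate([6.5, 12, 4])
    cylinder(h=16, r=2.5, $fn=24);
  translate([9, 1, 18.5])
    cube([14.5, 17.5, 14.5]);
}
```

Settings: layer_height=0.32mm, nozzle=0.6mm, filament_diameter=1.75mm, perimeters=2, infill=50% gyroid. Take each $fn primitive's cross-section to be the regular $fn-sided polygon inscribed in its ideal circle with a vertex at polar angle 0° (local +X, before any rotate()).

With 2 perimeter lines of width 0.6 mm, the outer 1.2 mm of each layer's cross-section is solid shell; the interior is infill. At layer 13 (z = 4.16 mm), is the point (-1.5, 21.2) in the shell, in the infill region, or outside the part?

At z = 4.16 mm: the 9.5×30 cube contributes its full rectangle; the cylinder at (6.5, 12): section is a regular 24-gon, circumradius r=2.5; the cube at (9, 1) is absent (z outside [18.5, 33]); Taking the union: the r=2.5 cylinder at (6.5, 12) lies entirely inside the 9.5×30 cube, so the union is just the 9.5×30 cube — 1 connected region. Overall, the cross-section is a single solid region. The nearest boundary edge runs (0.00, 0.00)→(0.00, 30.00); distance from the point to it = 1.50 mm. The point is not inside any of the regions above, so it lies outside the cross-section (1.50 mm from the nearest boundary).

outside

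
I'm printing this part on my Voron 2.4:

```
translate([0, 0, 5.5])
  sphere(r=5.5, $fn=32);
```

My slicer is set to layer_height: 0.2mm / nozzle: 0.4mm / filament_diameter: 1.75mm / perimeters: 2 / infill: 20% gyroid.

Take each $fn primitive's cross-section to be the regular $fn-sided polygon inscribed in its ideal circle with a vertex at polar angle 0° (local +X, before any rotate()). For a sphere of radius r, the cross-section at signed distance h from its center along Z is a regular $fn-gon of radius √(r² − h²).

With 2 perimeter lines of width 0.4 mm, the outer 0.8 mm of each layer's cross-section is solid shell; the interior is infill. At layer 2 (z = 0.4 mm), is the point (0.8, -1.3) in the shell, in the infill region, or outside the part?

shell

At z = 0.4 mm: the sphere: section is a regular 32-gon, circumradius = √(r²−h²) = √(5.5²−5.1²) = 2.059. Overall, the cross-section is a single solid region. The nearest boundary edge runs (0.79, -1.90)→(1.14, -1.71); distance from the point to it = 0.53 mm. The point is inside the cross-section, 0.53 mm from the nearest boundary — within the 0.8 mm shell band (2 × 0.4).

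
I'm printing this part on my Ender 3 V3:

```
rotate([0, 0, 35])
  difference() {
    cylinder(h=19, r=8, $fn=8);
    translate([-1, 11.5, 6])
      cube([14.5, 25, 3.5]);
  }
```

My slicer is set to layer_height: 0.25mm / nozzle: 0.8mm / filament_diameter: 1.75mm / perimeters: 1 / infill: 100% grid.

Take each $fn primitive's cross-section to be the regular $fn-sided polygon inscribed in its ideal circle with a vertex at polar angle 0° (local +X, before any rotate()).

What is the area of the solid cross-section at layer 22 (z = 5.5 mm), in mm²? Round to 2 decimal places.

181.02 mm²

At z = 5.5 mm: the r=8 cylinder gives a regular 8-gon of circumradius 8 (constant along its height) (area = (8/2)·8.000²·sin(360°/8) = 181.02 mm²); the cube at (-1, 11.5) does not reach this height (z outside [6, 9.5]); Taking the first minus the rest: none of the subtracted shapes is present at this height, so the r=8 cylinder is unchanged — area = 181.02 mm²; (whole slice rotated 35° about Z — lengths, areas and connectivity unchanged). Overall, the cross-section is a single solid region. Net area = 181.02 mm².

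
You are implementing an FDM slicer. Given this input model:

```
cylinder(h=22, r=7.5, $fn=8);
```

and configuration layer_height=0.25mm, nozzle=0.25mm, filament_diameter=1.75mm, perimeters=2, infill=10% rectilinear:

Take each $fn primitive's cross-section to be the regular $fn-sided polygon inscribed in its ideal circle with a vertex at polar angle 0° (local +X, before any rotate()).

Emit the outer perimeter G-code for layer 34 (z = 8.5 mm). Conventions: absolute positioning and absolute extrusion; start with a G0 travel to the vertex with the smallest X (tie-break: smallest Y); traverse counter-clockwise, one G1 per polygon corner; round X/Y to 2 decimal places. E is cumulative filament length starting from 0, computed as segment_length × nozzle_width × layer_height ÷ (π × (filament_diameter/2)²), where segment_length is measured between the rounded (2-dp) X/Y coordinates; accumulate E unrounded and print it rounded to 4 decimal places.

G0 X-7.50 Y0.00 Z8.50
G1 X-5.30 Y-5.30 E0.1491
G1 X0.00 Y-7.50 E0.2982
G1 X5.30 Y-5.30 E0.4473
G1 X7.50 Y0.00 E0.5964
G1 X5.30 Y5.30 E0.7456
G1 X0.00 Y7.50 E0.8947
G1 X-5.30 Y5.30 E1.0438
G1 X-7.50 Y0.00 E1.1929

At z = 8.5 mm: the cylinder: section is a regular 8-gon, circumradius r=7.5. The outline is a single polygon with 8 vertices. Extrusion per mm of travel: 0.25 × 0.25 / (π × 0.875²) = 0.025984. Accumulating E over each segment gives final E = 1.1929.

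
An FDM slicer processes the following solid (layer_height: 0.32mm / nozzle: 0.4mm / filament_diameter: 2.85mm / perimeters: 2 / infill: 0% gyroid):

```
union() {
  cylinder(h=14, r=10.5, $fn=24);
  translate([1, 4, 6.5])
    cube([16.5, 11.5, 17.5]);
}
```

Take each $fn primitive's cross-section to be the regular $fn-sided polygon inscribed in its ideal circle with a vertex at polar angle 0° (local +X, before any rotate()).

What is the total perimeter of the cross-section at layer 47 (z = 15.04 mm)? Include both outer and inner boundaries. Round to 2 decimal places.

At z = 15.04 mm: the cylinder is absent (z outside [0, 14]); the cube at (1, 4) is present — its section is the full 16.5×11.5 rectangle (perimeter 56.00 mm); Merging all regions: only the 16.5×11.5 cube at (1, 4) is present, so the union is just that shape — boundary = 56.00 mm. Overall, the cross-section is a single solid region. Total boundary length (outer) = 56.00 mm.

56.00 mm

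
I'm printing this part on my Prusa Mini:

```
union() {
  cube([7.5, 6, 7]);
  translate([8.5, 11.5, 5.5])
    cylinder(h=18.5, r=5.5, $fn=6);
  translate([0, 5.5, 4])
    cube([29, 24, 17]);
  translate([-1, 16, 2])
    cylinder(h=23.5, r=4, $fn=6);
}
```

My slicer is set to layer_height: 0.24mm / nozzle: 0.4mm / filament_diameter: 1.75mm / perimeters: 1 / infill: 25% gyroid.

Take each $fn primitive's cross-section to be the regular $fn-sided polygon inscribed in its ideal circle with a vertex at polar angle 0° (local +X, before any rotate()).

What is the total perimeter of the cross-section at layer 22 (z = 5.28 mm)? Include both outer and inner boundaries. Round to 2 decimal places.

124.07 mm

At z = 5.28 mm: the cube (footprint 7.5×6) is included at this height (perimeter 27.00 mm); the cylinder at (8.5, 11.5) is absent (z outside [5.5, 24]); the 29×24 cube at (0, 5.5) contributes its full rectangle (perimeter 106.00 mm); the cylinder at (-1, 16): section is a regular 6-gon, circumradius r=4 (perimeter = 2·6·4.000·sin(180°/6) = 24.00 mm); Merging all regions: the regions partially overlap (shared area 17.61 mm²), so the edge portions inside another operand are dropped and the merged outline is re-measured after clipping — boundary = 124.07 mm. Overall, the cross-section is a single solid region. Total boundary length (outer) = 124.07 mm.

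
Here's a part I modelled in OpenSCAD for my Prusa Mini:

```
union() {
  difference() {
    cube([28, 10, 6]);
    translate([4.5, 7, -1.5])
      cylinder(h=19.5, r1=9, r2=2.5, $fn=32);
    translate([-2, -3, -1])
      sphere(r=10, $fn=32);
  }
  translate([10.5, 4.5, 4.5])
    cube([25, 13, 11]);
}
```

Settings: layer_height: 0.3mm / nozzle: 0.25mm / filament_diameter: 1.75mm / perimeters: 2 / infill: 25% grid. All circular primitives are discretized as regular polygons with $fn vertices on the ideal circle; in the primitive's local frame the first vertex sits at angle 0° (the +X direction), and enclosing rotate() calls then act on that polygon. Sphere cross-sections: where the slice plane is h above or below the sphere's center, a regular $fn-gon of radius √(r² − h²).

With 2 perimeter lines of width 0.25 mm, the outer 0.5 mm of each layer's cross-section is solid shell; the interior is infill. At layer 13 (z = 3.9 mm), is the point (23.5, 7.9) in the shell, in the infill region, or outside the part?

At z = 3.9 mm: the cube (footprint 28×10) is included at this height; the cone at (4.5, 7): at t=0.277 of its height the radius interpolates to r₁+(r₂−r₁)t = 7.200, giving a regular 32-gon of that circumradius; the r=10 sphere at (-2, -3) contributes a regular 32-gon of circumradius √(10²−4.9²) = 8.717; Taking the first minus the rest: starting from the 28×10 cube, the cone at (4.5, 7) partially overlaps it — only the 104.50 mm² overlap (of its 161.82 mm²) is removed, clipping the outline; the r=10 sphere at (-2, -3) partially overlaps it — only the 1.66 mm² overlap (of its 237.20 mm²) is removed, clipping the outline — 1 connected region; the cube at (10.5, 4.5) is absent (z outside [4.5, 15.5]); Combining (union): only that combined region is present, so the union is just that shape — 1 connected region. Overall, the cross-section is a single solid region. The nearest boundary edge runs (11.02, 10.00)→(28.00, 10.00); distance from the point to it = 2.10 mm. The point is inside the cross-section and 2.10 mm from the nearest boundary — more than the 0.5 mm shell width (2 × 0.25), so it's in the infill interior.

infill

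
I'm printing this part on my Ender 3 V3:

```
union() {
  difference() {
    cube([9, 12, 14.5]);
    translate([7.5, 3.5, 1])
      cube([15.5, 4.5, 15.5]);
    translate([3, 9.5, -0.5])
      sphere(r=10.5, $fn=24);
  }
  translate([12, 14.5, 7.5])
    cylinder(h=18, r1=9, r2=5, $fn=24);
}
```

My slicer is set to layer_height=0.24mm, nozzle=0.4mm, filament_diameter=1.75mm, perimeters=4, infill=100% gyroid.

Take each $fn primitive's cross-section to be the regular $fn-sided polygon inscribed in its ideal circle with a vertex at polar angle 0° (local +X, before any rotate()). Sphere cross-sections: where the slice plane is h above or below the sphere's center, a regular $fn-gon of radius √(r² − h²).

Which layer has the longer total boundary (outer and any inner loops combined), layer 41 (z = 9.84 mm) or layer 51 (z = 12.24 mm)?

layer 41 (z = 9.84 mm)

Layer 41 (z = 9.84): the cube is present — its section is the full 9×12 rectangle (perimeter 42.00 mm); the cube at (7.5, 3.5) (footprint 15.5×4.5) is included at this height (perimeter 40.00 mm); the r=10.5 sphere at (3, 9.5) slices to a regular 24-gon of circumradius 1.826 (√(r²−h²) with h=10.34 from center) (perimeter = 2·24·1.826·sin(180°/24) = 11.44 mm); After the difference (first − rest): starting from the 9×12 cube, the 15.5×4.5 cube at (7.5, 3.5) partially overlaps it — only the 6.75 mm² overlap (of its 69.75 mm²) is removed, clipping the outline; the r=10.5 sphere at (3, 9.5) lies wholly inside it (removes its full 10.36 mm² and its 11.44 mm outline becomes a hole wall) — boundary (outer + 1 inner loop) = 56.44 mm; the cone at (12, 14.5) (r1=9→r2=5) has section circumradius 8.480 here — a regular 24-gon (perimeter = 2·24·8.480·sin(180°/24) = 53.13 mm); Taking the union: the regions partially overlap (shared area 16.25 mm²), so the edge portions inside another operand are dropped and the merged outline is re-measured after clipping — boundary (outer + 1 inner loop) = 92.38 mm. So its perimeter = 92.38 mm. Layer 51 (z = 12.24): the cube (footprint 9×12) is included at this height (perimeter 42.00 mm); the cube at (7.5, 3.5) is present — its section is the full 15.5×4.5 rectangle (perimeter 40.00 mm); the sphere at (3, 9.5) does not reach this height (|z−center|=12.740 > r=10.5); After the difference (first − rest): starting from the 9×12 cube, the 15.5×4.5 cube at (7.5, 3.5) partially overlaps it — only the 6.75 mm² overlap (of its 69.75 mm²) is removed, clipping the outline — boundary = 45.00 mm; the cone at (12, 14.5) contributes a regular 24-gon of circumradius 7.947 (interpolated between r1=9 and r2=5 at t=0.263) (perimeter = 2·24·7.947·sin(180°/24) = 49.79 mm); Merging all regions: the regions partially overlap (shared area 13.32 mm²), so the edge portions inside another operand are dropped and the merged outline is re-measured after clipping — boundary = 79.71 mm. So its perimeter = 79.71 mm. Layer 41 is larger (92.38 vs 79.71 mm).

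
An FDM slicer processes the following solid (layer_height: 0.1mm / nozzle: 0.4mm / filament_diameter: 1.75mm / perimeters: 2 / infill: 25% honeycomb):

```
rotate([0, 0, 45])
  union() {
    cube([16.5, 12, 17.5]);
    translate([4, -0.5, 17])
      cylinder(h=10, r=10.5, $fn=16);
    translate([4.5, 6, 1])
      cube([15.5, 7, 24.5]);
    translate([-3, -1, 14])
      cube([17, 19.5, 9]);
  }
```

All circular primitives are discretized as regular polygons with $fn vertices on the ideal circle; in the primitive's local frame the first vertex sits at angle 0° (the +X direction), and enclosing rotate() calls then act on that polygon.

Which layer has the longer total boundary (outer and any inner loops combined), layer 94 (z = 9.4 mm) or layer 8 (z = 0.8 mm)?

Layer 94 (z = 9.4): the cube is present — its section is the full 16.5×12 rectangle (perimeter 57.00 mm); the cylinder at (4, -0.5) is not intersected at this z (z outside [17, 27]); the cube at (4.5, 6) (footprint 15.5×7) is included at this height (perimeter 45.00 mm); the cube at (-3, -1) does not reach this height (z outside [14, 23]); Taking the union: the regions partially overlap (shared area 72.00 mm²), so the edge portions inside another operand are dropped and the merged outline is re-measured after clipping — boundary = 66.00 mm; (rotated 45° about Z; rotation is an isometry so areas/perimeters/island counts are preserved). So its perimeter = 66.00 mm. Layer 8 (z = 0.8): the cube is present — its section is the full 16.5×12 rectangle (perimeter 57.00 mm); the cylinder at (4, -0.5) does not reach this height (z outside [17, 27]); the cube at (4.5, 6) is not intersected at this z (z outside [1, 25.5]); the cube at (-3, -1) is absent (z outside [14, 23]); Merging all regions: only the 16.5×12 cube is present, so the union is just that shape — boundary = 57.00 mm; (whole slice rotated 45° about Z — lengths, areas and connectivity unchanged). So its perimeter = 57.00 mm. Layer 94 is larger (66.00 vs 57.00 mm).

layer 94 (z = 9.4 mm)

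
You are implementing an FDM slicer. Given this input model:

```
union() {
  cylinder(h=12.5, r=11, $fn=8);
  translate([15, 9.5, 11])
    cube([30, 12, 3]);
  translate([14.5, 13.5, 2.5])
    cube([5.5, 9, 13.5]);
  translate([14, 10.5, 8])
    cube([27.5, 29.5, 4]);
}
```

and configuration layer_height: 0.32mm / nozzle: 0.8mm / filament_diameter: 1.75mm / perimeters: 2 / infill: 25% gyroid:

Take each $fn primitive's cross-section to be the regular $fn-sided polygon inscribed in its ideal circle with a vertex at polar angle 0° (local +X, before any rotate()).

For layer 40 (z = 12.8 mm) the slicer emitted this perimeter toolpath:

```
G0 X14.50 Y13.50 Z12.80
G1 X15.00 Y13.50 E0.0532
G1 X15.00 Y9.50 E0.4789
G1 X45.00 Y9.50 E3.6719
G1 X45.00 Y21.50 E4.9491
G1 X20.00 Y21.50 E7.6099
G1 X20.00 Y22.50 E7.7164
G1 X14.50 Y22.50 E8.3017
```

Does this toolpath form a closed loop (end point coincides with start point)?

no

Start point (G0): (14.50, 13.50). End point (last G1): the path does not return to the start — open.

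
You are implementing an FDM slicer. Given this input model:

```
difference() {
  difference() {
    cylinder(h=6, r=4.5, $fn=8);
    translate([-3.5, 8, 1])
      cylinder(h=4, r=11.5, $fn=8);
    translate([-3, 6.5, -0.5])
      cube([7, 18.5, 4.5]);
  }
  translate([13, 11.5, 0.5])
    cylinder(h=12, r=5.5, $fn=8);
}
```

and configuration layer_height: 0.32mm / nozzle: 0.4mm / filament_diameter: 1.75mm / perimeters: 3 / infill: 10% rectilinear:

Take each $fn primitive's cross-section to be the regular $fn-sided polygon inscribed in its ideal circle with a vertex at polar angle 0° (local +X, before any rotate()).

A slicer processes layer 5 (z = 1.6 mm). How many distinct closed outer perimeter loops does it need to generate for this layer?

At z = 1.6 mm: the r=4.5 cylinder gives a regular 8-gon of circumradius 4.5 (constant along its height); the cylinder at (-3.5, 8): section is a regular 8-gon, circumradius r=11.5; the cube at (-3, 6.5) (footprint 7×18.5) is included at this height; Subtracting the remaining from the first: starting from the r=4.5 cylinder, the r=11.5 cylinder at (-3.5, 8) partially overlaps it — only the 44.36 mm² overlap (of its 374.06 mm²) is removed, clipping the outline; the 7×18.5 cube at (-3, 6.5) misses the remaining region (no effect) — 1 connected region; the cylinder at (13, 11.5): section is a regular 8-gon, circumradius r=5.5; Taking the first minus the rest: starting from that combined region, the r=5.5 cylinder at (13, 11.5) misses the remaining region (no effect) — 1 connected region. The result has 1 disconnected region.

1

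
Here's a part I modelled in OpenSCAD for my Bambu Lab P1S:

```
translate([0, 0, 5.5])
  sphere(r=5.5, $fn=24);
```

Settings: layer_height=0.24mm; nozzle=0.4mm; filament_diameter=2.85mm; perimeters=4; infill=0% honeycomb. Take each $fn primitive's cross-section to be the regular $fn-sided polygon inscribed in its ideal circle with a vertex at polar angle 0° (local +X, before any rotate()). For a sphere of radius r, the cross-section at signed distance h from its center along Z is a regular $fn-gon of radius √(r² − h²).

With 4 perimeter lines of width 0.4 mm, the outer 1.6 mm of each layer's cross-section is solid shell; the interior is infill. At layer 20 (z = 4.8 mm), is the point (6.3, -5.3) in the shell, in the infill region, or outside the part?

At z = 4.8 mm: the r=5.5 sphere contributes a regular 24-gon of circumradius √(5.5²−0.7²) = 5.455. Overall, the cross-section is a single solid region. The nearest boundary edge runs (3.86, -3.86)→(4.72, -2.73); distance from the point to it = 2.82 mm. The point is not inside any of the regions above, so it lies outside the cross-section (2.82 mm from the nearest boundary).

outside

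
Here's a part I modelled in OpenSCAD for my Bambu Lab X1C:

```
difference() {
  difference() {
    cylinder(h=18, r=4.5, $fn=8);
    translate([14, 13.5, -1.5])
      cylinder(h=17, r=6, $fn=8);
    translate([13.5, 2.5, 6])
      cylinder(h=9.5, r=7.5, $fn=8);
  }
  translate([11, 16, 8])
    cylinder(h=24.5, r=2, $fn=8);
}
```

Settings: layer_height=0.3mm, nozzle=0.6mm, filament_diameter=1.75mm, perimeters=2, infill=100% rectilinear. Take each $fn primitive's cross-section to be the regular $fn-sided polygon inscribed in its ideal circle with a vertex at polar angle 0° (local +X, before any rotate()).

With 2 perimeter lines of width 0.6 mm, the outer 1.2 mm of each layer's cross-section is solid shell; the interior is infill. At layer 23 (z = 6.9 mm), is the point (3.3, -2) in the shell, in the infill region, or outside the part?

At z = 6.9 mm: the r=4.5 cylinder contributes a regular 8-gon of circumradius 4.5; the r=6 cylinder at (14, 13.5) gives a regular 8-gon of circumradius 6 (constant along its height); the r=7.5 cylinder at (13.5, 2.5) gives a regular 8-gon of circumradius 7.5 (constant along its height); After the difference (first − rest): starting from the r=4.5 cylinder, the r=6 cylinder at (14, 13.5) misses the remaining region (no effect); the r=7.5 cylinder at (13.5, 2.5) misses the remaining region (no effect) — 1 connected region; the cylinder at (11, 16) is not intersected at this z (z outside [8, 32.5]); Subtracting the remaining from the first: none of the subtracted shapes is present at this height, so the result so far is unchanged — 1 connected region. Overall, the cross-section is a single solid region. The nearest boundary edge runs (4.50, 0.00)→(3.18, -3.18); distance from the point to it = 0.34 mm. The point is inside the cross-section, 0.34 mm from the nearest boundary — within the 1.2 mm shell band (2 × 0.6).

shell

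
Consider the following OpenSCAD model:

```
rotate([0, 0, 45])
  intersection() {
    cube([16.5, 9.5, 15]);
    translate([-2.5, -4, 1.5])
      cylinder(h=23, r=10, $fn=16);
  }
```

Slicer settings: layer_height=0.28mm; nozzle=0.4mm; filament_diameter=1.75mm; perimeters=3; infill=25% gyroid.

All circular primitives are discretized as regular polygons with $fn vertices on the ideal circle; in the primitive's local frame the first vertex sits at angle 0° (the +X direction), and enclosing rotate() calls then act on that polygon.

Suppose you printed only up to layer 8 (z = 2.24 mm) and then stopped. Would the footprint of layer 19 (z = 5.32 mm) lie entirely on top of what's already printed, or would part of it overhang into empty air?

entirely on top

Compare the two slices. At z = 2.24: the cube (footprint 16.5×9.5) is included at this height (area 156.75 mm²); the r=10 cylinder at (-2.5, -4) contributes a regular 16-gon of circumradius 10 (area = (16/2)·10.000²·sin(360°/16) = 306.15 mm²); Keeping only the common overlap: the r=10 cylinder at (-2.5, -4) partially overlaps the 16.5×9.5 cube; clipping to the common part keeps 23.76 mm² — area = 23.76 mm²; (rotated 45° about Z; rotation is an isometry so areas/perimeters/island counts are preserved). At z = 5.32: the cube (footprint 16.5×9.5) is included at this height (area 156.75 mm²); the r=10 cylinder at (-2.5, -4) gives a regular 16-gon of circumradius 10 (constant along its height) (area = (16/2)·10.000²·sin(360°/16) = 306.15 mm²); After intersecting: the r=10 cylinder at (-2.5, -4) partially overlaps the 16.5×9.5 cube; clipping to the common part keeps 23.76 mm² — area = 23.76 mm²; (rotated 45° about Z; rotation is an isometry so areas/perimeters/island counts are preserved). Checking containment: the cross-section at z = 5.32 is a subset of the cross-section at z = 2.24.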